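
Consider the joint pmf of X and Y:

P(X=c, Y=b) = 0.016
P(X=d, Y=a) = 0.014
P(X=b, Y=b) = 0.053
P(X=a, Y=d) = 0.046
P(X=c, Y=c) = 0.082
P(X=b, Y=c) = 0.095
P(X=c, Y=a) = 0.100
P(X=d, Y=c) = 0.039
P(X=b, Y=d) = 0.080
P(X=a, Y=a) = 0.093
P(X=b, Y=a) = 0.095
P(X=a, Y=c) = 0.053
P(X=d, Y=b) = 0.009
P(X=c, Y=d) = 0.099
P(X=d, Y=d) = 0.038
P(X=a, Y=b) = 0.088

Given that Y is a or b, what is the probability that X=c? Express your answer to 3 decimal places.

0.248

P(Y=a) = 0.093 + 0.095 + 0.100 + 0.014 = 0.302.
P(Y=b) = 0.088 + 0.053 + 0.016 + 0.009 = 0.166.
P(Y ∈ {a, b}) = 0.302 + 0.166 = 0.468; P(X=c, Y ∈ {a, b}) = 0.100 + 0.016 = 0.116.
P(X=c | Y ∈ {a, b}) = 0.116/0.468 = 0.248.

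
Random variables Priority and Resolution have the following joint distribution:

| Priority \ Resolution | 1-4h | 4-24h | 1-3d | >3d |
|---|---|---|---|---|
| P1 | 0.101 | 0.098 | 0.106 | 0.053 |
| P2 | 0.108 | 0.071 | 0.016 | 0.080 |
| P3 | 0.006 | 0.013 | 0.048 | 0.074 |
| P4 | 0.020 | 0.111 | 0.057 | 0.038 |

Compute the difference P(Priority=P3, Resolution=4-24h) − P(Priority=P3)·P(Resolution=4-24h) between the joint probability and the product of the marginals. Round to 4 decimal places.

-0.0283

P(Priority=P3) = 0.006 + 0.013 + 0.048 + 0.074 = 0.141.
P(Resolution=4-24h) = 0.098 + 0.071 + 0.013 + 0.111 = 0.293.
P(Priority=P3, Resolution=4-24h) − P(Priority=P3)P(Resolution=4-24h) = 0.013 − 0.141×0.293 = -0.0283.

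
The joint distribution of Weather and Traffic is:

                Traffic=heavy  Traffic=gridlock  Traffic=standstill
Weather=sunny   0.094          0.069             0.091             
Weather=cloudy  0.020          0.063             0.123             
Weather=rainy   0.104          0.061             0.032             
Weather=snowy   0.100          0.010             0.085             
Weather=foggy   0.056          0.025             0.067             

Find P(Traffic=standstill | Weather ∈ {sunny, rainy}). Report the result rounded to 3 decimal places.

0.273

P(Weather=sunny) = 0.094 + 0.069 + 0.091 = 0.254.
P(Weather=rainy) = 0.104 + 0.061 + 0.032 = 0.197.
P(Weather ∈ {sunny, rainy}) = 0.254 + 0.197 = 0.451; P(Traffic=standstill, Weather ∈ {sunny, rainy}) = 0.091 + 0.032 = 0.123.
P(Traffic=standstill | Weather ∈ {sunny, rainy}) = 0.123/0.451 = 0.273.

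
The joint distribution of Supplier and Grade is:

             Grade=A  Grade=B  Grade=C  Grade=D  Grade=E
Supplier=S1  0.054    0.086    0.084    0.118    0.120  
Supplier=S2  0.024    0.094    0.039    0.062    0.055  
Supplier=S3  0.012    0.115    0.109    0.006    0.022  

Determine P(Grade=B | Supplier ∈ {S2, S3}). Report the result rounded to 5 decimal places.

P(Supplier=S2) = 0.024 + 0.094 + 0.039 + 0.062 + 0.055 = 0.274.
P(Supplier=S3) = 0.012 + 0.115 + 0.109 + 0.006 + 0.022 = 0.264.
P(Supplier ∈ {S2, S3}) = 0.274 + 0.264 = 0.538; P(Grade=B, Supplier ∈ {S2, S3}) = 0.094 + 0.115 = 0.209.
P(Grade=B | Supplier ∈ {S2, S3}) = 0.209/0.538 = 0.38848.

0.38848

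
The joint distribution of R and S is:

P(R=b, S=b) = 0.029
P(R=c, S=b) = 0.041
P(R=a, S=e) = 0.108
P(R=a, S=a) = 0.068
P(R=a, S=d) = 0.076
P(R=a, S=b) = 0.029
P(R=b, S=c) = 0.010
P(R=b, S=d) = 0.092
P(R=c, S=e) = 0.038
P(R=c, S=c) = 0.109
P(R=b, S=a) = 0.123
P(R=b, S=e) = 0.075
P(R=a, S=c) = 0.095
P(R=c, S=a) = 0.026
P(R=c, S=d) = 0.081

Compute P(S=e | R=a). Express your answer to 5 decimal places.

P(R=a) = 0.068 + 0.029 + 0.095 + 0.076 + 0.108 = 0.376.
P(S=e | R=a) = 0.108/0.376 = 0.28723.

0.28723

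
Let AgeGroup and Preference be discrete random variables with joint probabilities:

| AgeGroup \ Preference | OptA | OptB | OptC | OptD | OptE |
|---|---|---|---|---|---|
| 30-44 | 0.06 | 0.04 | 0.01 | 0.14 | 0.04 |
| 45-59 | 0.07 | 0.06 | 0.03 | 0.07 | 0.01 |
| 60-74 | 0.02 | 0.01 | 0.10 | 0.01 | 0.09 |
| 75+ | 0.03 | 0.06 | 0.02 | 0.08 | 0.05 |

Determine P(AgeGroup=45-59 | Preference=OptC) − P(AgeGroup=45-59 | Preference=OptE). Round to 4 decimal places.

0.1349

P(Preference=OptC) = 0.01 + 0.03 + 0.10 + 0.02 = 0.16; P(AgeGroup=45-59 | Preference=OptC) = 0.03/0.16 = 0.18750.
P(Preference=OptE) = 0.04 + 0.01 + 0.09 + 0.05 = 0.19; P(AgeGroup=45-59 | Preference=OptE) = 0.01/0.19 = 0.05263.
Difference = 0.1349.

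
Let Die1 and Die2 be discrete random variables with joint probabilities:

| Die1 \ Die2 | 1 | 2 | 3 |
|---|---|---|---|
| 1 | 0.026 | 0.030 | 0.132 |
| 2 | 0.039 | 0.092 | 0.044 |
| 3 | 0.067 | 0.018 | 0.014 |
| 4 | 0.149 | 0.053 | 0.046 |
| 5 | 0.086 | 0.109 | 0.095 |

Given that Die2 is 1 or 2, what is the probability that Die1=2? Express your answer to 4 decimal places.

0.1958

P(Die2=1) = 0.026 + 0.039 + 0.067 + 0.149 + 0.086 = 0.367.
P(Die2=2) = 0.030 + 0.092 + 0.018 + 0.053 + 0.109 = 0.302.
P(Die2 ∈ {1, 2}) = 0.367 + 0.302 = 0.669; P(Die1=2, Die2 ∈ {1, 2}) = 0.039 + 0.092 = 0.131.
P(Die1=2 | Die2 ∈ {1, 2}) = 0.131/0.669 = 0.1958.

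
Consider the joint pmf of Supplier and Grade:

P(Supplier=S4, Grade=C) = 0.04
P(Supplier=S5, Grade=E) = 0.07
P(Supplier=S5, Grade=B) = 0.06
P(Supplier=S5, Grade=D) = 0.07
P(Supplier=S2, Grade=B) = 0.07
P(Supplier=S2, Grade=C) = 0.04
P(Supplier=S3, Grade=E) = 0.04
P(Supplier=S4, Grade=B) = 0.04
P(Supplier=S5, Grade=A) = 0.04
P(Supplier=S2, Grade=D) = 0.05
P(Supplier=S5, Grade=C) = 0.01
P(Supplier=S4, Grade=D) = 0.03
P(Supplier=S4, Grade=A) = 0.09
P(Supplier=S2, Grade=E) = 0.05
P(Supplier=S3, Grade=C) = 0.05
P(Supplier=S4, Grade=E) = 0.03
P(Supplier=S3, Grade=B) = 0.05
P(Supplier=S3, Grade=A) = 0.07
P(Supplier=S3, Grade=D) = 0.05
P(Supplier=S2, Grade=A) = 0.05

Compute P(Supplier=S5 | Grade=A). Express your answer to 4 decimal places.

0.1600

P(Grade=A) = 0.05 + 0.07 + 0.09 + 0.04 = 0.25.
P(Supplier=S5 | Grade=A) = 0.04/0.25 = 0.1600.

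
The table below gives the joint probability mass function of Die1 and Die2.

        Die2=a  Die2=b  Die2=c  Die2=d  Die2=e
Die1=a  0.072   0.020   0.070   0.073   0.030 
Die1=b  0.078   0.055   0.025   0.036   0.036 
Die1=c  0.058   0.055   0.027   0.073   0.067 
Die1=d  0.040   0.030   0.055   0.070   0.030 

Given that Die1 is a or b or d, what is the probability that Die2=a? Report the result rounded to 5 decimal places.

P(Die1=a) = 0.072 + 0.020 + 0.070 + 0.073 + 0.030 = 0.265.
P(Die1=b) = 0.078 + 0.055 + 0.025 + 0.036 + 0.036 = 0.230.
P(Die1=d) = 0.040 + 0.030 + 0.055 + 0.070 + 0.030 = 0.225.
P(Die1 ∈ {a, b, d}) = 0.265 + 0.230 + 0.225 = 0.720; P(Die2=a, Die1 ∈ {a, b, d}) = 0.072 + 0.078 + 0.040 = 0.190.
P(Die2=a | Die1 ∈ {a, b, d}) = 0.190/0.720 = 0.26389.

0.26389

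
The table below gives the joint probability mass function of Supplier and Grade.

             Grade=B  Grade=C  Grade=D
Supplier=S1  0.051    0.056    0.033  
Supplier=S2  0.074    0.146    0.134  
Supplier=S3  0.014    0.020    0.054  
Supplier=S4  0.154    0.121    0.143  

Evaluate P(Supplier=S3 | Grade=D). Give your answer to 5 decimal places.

0.14835

P(Grade=D) = 0.033 + 0.134 + 0.054 + 0.143 = 0.364.
P(Supplier=S3 | Grade=D) = 0.054/0.364 = 0.14835.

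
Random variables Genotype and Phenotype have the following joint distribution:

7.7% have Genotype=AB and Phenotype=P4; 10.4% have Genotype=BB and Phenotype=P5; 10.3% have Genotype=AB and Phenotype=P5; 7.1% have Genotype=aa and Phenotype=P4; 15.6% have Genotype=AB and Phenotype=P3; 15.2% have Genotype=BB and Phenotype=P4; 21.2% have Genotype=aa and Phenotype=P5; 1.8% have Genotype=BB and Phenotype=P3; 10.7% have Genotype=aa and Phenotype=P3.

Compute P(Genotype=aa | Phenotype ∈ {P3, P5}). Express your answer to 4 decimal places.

0.4557

P(Phenotype=P3) = 0.107 + 0.156 + 0.018 = 0.281.
P(Phenotype=P5) = 0.212 + 0.103 + 0.104 = 0.419.
P(Phenotype ∈ {P3, P5}) = 0.281 + 0.419 = 0.700; P(Genotype=aa, Phenotype ∈ {P3, P5}) = 0.107 + 0.212 = 0.319.
P(Genotype=aa | Phenotype ∈ {P3, P5}) = 0.319/0.700 = 0.4557.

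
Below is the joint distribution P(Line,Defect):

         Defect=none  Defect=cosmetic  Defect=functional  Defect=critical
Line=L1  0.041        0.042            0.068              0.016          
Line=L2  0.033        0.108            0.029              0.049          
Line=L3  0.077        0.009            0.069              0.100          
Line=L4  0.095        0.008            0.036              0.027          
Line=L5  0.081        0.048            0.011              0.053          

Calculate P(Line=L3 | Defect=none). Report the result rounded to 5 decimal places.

P(Defect=none) = 0.041 + 0.033 + 0.077 + 0.095 + 0.081 = 0.327.
P(Line=L3 | Defect=none) = 0.077/0.327 = 0.23547.

0.23547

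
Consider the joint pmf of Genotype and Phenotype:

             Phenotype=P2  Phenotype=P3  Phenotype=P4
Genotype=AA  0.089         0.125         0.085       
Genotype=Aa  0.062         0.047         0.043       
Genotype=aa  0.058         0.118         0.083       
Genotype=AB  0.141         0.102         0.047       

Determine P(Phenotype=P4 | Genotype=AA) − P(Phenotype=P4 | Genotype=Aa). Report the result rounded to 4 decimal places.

P(Genotype=AA) = 0.089 + 0.125 + 0.085 = 0.299; P(Phenotype=P4 | Genotype=AA) = 0.085/0.299 = 0.28428.
P(Genotype=Aa) = 0.062 + 0.047 + 0.043 = 0.152; P(Phenotype=P4 | Genotype=Aa) = 0.043/0.152 = 0.28289.
Difference = 0.0014.

0.0014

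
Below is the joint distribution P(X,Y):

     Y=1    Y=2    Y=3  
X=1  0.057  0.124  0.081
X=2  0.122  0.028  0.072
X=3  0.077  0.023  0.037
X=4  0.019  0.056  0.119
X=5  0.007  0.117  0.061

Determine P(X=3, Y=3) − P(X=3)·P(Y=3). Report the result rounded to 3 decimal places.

-0.014

P(X=3) = 0.077 + 0.023 + 0.037 = 0.137.
P(Y=3) = 0.081 + 0.072 + 0.037 + 0.119 + 0.061 = 0.370.
P(X=3, Y=3) − P(X=3)P(Y=3) = 0.037 − 0.137×0.370 = -0.014.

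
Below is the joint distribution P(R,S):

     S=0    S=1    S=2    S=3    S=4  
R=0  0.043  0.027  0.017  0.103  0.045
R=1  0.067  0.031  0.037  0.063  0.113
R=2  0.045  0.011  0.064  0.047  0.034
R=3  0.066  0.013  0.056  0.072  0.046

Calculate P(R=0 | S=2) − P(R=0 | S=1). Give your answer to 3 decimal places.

-0.232

P(S=2) = 0.017 + 0.037 + 0.064 + 0.056 = 0.174; P(R=0 | S=2) = 0.017/0.174 = 0.0977.
P(S=1) = 0.027 + 0.031 + 0.011 + 0.013 = 0.082; P(R=0 | S=1) = 0.027/0.082 = 0.3293.
Difference = -0.232.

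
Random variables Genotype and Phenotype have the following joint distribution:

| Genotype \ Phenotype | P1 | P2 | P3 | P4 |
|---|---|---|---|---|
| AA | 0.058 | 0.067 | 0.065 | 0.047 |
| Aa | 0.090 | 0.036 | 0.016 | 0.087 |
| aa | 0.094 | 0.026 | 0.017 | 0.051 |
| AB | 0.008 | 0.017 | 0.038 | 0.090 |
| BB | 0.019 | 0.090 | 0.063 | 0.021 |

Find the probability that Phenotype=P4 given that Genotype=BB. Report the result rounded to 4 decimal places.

0.1088

P(Genotype=BB) = 0.019 + 0.090 + 0.063 + 0.021 = 0.193.
P(Phenotype=P4 | Genotype=BB) = 0.021/0.193 = 0.1088.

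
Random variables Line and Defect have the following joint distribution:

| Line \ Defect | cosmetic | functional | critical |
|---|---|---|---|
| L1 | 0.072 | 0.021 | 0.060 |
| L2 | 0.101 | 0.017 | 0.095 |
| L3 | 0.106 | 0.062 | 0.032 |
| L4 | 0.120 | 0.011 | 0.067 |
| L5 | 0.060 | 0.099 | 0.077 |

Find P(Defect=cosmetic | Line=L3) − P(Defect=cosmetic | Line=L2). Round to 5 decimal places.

P(Line=L3) = 0.106 + 0.062 + 0.032 = 0.200; P(Defect=cosmetic | Line=L3) = 0.106/0.200 = 0.530000.
P(Line=L2) = 0.101 + 0.017 + 0.095 = 0.213; P(Defect=cosmetic | Line=L2) = 0.101/0.213 = 0.474178.
Difference = 0.05582.

0.05582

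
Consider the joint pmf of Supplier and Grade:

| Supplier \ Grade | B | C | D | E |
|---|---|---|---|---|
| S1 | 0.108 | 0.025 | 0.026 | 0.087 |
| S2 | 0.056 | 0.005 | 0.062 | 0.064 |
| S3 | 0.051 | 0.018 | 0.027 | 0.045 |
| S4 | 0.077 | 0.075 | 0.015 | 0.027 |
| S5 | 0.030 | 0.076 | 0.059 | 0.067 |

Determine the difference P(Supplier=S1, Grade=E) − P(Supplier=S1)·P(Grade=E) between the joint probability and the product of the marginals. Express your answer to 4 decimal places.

0.0157

P(Supplier=S1) = 0.108 + 0.025 + 0.026 + 0.087 = 0.246.
P(Grade=E) = 0.087 + 0.064 + 0.045 + 0.027 + 0.067 = 0.290.
P(Supplier=S1, Grade=E) − P(Supplier=S1)P(Grade=E) = 0.087 − 0.246×0.290 = 0.0157.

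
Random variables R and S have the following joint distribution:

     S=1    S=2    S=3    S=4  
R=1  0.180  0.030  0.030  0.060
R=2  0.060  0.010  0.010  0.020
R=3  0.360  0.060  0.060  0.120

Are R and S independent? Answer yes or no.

yes

Every cell satisfies P(R,S) = P(R)·P(S). For instance P(R=2) = 0.100, P(S=2) = 0.100, and 0.100×0.100 = 0.010 matches the joint entry. So R and S are independent.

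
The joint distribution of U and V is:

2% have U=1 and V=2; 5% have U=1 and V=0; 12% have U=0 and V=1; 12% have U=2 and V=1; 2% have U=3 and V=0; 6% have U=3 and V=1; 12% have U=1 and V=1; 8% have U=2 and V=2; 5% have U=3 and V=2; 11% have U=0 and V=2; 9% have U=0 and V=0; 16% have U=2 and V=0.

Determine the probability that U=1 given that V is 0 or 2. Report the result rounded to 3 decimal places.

P(V=0) = 0.09 + 0.05 + 0.16 + 0.02 = 0.32.
P(V=2) = 0.11 + 0.02 + 0.08 + 0.05 = 0.26.
P(V ∈ {0, 2}) = 0.32 + 0.26 = 0.58; P(U=1, V ∈ {0, 2}) = 0.05 + 0.02 = 0.07.
P(U=1 | V ∈ {0, 2}) = 0.07/0.58 = 0.121.

0.121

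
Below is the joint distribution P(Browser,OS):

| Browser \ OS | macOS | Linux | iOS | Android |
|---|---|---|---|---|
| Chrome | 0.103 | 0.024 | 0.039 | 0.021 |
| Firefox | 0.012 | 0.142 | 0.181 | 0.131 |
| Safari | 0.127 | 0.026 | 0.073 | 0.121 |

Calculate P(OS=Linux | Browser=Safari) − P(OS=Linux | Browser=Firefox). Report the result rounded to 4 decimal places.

-0.2298

P(Browser=Safari) = 0.127 + 0.026 + 0.073 + 0.121 = 0.347; P(OS=Linux | Browser=Safari) = 0.026/0.347 = 0.07493.
P(Browser=Firefox) = 0.012 + 0.142 + 0.181 + 0.131 = 0.466; P(OS=Linux | Browser=Firefox) = 0.142/0.466 = 0.30472.
Difference = -0.2298.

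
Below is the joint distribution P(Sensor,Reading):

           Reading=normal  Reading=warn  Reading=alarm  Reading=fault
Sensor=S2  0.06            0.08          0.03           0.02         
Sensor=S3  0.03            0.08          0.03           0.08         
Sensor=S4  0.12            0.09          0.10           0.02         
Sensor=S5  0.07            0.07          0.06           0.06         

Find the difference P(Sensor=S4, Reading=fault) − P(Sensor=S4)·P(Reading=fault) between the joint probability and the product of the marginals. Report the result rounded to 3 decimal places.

-0.039

P(Sensor=S4) = 0.12 + 0.09 + 0.10 + 0.02 = 0.33.
P(Reading=fault) = 0.02 + 0.08 + 0.02 + 0.06 = 0.18.
P(Sensor=S4, Reading=fault) − P(Sensor=S4)P(Reading=fault) = 0.02 − 0.33×0.18 = -0.039.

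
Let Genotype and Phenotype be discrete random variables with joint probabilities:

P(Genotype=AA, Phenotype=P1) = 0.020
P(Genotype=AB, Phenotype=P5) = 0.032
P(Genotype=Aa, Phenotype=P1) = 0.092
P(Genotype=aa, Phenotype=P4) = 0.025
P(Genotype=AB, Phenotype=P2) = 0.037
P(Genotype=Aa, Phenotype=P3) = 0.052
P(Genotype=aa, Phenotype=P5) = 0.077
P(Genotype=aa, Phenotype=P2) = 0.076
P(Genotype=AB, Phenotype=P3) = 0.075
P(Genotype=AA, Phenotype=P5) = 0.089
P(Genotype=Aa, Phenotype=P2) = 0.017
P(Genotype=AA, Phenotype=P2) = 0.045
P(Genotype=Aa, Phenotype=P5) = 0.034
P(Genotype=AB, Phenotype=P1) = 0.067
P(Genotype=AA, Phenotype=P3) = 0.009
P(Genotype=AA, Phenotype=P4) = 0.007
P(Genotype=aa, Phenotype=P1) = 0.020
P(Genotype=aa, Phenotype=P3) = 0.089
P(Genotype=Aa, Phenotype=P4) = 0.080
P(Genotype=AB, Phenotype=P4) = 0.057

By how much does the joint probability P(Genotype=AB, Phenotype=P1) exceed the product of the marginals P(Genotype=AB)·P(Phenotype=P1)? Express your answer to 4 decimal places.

0.0137

P(Genotype=AB) = 0.067 + 0.037 + 0.075 + 0.057 + 0.032 = 0.268.
P(Phenotype=P1) = 0.020 + 0.092 + 0.020 + 0.067 = 0.199.
P(Genotype=AB, Phenotype=P1) − P(Genotype=AB)P(Phenotype=P1) = 0.067 − 0.268×0.199 = 0.0137.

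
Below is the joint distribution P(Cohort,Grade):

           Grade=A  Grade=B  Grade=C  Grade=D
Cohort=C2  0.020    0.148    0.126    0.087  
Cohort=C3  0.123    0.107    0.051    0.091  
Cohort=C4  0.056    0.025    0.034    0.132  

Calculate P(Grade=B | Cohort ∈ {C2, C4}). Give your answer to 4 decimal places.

0.2755

P(Cohort=C2) = 0.020 + 0.148 + 0.126 + 0.087 = 0.381.
P(Cohort=C4) = 0.056 + 0.025 + 0.034 + 0.132 = 0.247.
P(Cohort ∈ {C2, C4}) = 0.381 + 0.247 = 0.628; P(Grade=B, Cohort ∈ {C2, C4}) = 0.148 + 0.025 = 0.173.
P(Grade=B | Cohort ∈ {C2, C4}) = 0.173/0.628 = 0.2755.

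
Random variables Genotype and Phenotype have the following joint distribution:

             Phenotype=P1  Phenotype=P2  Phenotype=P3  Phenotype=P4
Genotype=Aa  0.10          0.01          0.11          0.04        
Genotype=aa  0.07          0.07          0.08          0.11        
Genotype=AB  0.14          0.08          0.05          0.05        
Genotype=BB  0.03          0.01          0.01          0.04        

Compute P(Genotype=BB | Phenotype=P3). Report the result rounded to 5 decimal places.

0.04000

P(Phenotype=P3) = 0.11 + 0.08 + 0.05 + 0.01 = 0.25.
P(Genotype=BB | Phenotype=P3) = 0.01/0.25 = 0.04000.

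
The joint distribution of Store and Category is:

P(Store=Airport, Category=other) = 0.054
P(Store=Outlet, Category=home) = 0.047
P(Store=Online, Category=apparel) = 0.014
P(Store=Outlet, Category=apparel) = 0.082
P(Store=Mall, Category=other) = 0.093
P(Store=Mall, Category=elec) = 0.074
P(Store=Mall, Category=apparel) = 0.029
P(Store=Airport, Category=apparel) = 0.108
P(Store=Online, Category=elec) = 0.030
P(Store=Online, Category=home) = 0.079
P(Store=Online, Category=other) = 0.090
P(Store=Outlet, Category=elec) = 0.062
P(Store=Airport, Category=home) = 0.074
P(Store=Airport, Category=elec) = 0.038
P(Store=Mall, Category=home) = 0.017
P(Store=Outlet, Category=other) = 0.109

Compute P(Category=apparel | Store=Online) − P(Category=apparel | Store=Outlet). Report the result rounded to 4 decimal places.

P(Store=Online) = 0.014 + 0.030 + 0.079 + 0.090 = 0.213; P(Category=apparel | Store=Online) = 0.014/0.213 = 0.06573.
P(Store=Outlet) = 0.082 + 0.062 + 0.047 + 0.109 = 0.300; P(Category=apparel | Store=Outlet) = 0.082/0.300 = 0.27333.
Difference = -0.2076.

-0.2076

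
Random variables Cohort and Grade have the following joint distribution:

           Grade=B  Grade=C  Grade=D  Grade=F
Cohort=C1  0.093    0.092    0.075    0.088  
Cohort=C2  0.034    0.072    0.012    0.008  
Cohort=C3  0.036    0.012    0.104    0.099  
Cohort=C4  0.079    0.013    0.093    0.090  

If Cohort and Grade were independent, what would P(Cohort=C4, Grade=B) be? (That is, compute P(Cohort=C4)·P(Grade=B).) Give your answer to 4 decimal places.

P(Cohort=C4) = 0.079 + 0.013 + 0.093 + 0.090 = 0.275.
P(Grade=B) = 0.093 + 0.034 + 0.036 + 0.079 = 0.242.
Product: 0.275 × 0.242 = 0.0666.

0.0666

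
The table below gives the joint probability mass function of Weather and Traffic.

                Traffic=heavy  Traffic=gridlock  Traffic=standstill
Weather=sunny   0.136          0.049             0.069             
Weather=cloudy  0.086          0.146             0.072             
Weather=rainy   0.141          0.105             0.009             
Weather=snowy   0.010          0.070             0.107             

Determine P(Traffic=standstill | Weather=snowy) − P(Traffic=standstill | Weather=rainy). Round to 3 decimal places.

0.537

P(Weather=snowy) = 0.010 + 0.070 + 0.107 = 0.187; P(Traffic=standstill | Weather=snowy) = 0.107/0.187 = 0.5722.
P(Weather=rainy) = 0.141 + 0.105 + 0.009 = 0.255; P(Traffic=standstill | Weather=rainy) = 0.009/0.255 = 0.0353.
Difference = 0.537.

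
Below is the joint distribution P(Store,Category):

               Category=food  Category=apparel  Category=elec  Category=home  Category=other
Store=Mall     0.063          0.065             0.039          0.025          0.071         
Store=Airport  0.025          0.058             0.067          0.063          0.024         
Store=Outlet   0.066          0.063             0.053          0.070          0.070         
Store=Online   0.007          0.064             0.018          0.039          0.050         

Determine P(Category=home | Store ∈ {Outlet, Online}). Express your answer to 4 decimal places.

0.2180

P(Store=Outlet) = 0.066 + 0.063 + 0.053 + 0.070 + 0.070 = 0.322.
P(Store=Online) = 0.007 + 0.064 + 0.018 + 0.039 + 0.050 = 0.178.
P(Store ∈ {Outlet, Online}) = 0.322 + 0.178 = 0.500; P(Category=home, Store ∈ {Outlet, Online}) = 0.070 + 0.039 = 0.109.
P(Category=home | Store ∈ {Outlet, Online}) = 0.109/0.500 = 0.2180.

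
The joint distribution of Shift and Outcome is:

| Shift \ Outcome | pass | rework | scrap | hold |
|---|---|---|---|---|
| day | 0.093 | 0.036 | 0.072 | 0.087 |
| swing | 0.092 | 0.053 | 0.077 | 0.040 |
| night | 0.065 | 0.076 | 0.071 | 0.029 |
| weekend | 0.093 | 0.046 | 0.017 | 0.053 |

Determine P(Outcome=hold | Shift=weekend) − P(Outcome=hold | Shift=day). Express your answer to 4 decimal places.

P(Shift=weekend) = 0.093 + 0.046 + 0.017 + 0.053 = 0.209; P(Outcome=hold | Shift=weekend) = 0.053/0.209 = 0.25359.
P(Shift=day) = 0.093 + 0.036 + 0.072 + 0.087 = 0.288; P(Outcome=hold | Shift=day) = 0.087/0.288 = 0.30208.
Difference = -0.0485.

-0.0485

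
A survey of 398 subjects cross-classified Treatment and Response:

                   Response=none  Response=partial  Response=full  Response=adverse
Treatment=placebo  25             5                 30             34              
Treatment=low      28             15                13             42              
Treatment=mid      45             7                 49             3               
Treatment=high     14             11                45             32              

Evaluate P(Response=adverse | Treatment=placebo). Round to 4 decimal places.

Total with Treatment=placebo: 25 + 5 + 30 + 34 = 94.
P(Response=adverse | Treatment=placebo) = 34/94 = 0.3617.

0.3617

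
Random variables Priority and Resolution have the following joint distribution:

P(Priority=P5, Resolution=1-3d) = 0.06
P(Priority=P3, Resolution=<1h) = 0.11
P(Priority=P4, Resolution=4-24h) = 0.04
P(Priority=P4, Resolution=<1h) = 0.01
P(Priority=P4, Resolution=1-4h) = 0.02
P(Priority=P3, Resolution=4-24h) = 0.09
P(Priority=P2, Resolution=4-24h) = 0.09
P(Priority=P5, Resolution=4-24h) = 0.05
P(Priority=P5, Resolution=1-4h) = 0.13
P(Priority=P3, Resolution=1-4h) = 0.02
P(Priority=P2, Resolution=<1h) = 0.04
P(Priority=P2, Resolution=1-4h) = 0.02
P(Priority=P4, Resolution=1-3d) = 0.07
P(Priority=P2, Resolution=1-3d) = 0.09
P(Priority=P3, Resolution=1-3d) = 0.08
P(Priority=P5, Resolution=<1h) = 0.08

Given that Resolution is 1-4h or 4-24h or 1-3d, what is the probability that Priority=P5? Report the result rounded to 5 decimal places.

0.31579

P(Resolution=1-4h) = 0.02 + 0.02 + 0.02 + 0.13 = 0.19.
P(Resolution=4-24h) = 0.09 + 0.09 + 0.04 + 0.05 = 0.27.
P(Resolution=1-3d) = 0.09 + 0.08 + 0.07 + 0.06 = 0.30.
P(Resolution ∈ {1-4h, 4-24h, 1-3d}) = 0.19 + 0.27 + 0.30 = 0.76; P(Priority=P5, Resolution ∈ {1-4h, 4-24h, 1-3d}) = 0.13 + 0.05 + 0.06 = 0.24.
P(Priority=P5 | Resolution ∈ {1-4h, 4-24h, 1-3d}) = 0.24/0.76 = 0.31579.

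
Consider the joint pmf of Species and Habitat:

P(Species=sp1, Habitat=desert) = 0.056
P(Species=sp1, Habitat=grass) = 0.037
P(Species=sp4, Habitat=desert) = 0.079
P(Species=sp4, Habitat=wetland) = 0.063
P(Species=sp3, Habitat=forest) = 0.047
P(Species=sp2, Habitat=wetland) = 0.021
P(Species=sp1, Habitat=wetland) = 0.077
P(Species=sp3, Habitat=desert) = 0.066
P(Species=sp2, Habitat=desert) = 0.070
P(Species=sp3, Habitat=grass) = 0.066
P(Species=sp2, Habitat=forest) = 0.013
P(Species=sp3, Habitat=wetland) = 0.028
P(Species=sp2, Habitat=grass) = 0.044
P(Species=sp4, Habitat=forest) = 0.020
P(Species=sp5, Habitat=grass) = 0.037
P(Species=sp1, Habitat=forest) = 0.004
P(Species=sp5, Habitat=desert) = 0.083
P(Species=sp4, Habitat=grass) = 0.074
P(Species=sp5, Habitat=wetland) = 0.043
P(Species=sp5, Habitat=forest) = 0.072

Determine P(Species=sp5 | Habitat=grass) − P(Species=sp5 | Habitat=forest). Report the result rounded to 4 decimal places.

-0.3181

P(Habitat=grass) = 0.037 + 0.044 + 0.066 + 0.074 + 0.037 = 0.258; P(Species=sp5 | Habitat=grass) = 0.037/0.258 = 0.14341.
P(Habitat=forest) = 0.004 + 0.013 + 0.047 + 0.020 + 0.072 = 0.156; P(Species=sp5 | Habitat=forest) = 0.072/0.156 = 0.46154.
Difference = -0.3181.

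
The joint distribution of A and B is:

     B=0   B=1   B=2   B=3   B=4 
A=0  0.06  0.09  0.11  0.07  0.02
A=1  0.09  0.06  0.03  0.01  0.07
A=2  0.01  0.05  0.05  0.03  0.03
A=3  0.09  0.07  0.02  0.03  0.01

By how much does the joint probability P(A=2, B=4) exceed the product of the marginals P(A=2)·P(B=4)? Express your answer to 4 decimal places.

P(A=2) = 0.01 + 0.05 + 0.05 + 0.03 + 0.03 = 0.17.
P(B=4) = 0.02 + 0.07 + 0.03 + 0.01 = 0.13.
P(A=2, B=4) − P(A=2)P(B=4) = 0.03 − 0.17×0.13 = 0.0079.

0.0079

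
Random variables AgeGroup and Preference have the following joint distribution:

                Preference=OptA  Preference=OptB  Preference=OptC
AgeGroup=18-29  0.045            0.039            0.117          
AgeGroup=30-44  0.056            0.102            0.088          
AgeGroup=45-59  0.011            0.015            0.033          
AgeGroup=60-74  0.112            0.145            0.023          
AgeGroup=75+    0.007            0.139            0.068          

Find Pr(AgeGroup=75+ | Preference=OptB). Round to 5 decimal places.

P(Preference=OptB) = 0.039 + 0.102 + 0.015 + 0.145 + 0.139 = 0.440.
P(AgeGroup=75+ | Preference=OptB) = 0.139/0.440 = 0.31591.

0.31591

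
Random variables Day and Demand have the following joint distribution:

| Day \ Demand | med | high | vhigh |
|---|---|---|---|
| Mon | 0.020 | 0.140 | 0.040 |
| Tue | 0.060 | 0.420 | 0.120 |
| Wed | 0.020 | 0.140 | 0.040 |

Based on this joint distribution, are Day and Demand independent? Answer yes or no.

yes

Every cell satisfies P(Day,Demand) = P(Day)·P(Demand). For instance P(Day=Tue) = 0.600, P(Demand=med) = 0.100, and 0.600×0.100 = 0.060 matches the joint entry. So Day and Demand are independent.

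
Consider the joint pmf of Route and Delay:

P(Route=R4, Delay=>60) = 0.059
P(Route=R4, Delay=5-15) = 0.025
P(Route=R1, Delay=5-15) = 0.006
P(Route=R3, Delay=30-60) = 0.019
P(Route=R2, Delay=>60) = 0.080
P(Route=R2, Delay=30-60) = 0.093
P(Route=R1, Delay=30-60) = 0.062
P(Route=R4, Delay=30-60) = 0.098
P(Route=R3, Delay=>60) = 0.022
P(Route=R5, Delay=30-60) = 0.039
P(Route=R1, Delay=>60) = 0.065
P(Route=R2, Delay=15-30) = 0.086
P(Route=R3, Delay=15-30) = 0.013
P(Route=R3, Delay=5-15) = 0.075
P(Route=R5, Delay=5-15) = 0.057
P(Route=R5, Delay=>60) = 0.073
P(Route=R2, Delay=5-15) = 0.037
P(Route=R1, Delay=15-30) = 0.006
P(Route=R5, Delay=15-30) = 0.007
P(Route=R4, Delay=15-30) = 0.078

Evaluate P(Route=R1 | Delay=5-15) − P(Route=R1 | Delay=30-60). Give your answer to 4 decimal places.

P(Delay=5-15) = 0.006 + 0.037 + 0.075 + 0.025 + 0.057 = 0.200; P(Route=R1 | Delay=5-15) = 0.006/0.200 = 0.03000.
P(Delay=30-60) = 0.062 + 0.093 + 0.019 + 0.098 + 0.039 = 0.311; P(Route=R1 | Delay=30-60) = 0.062/0.311 = 0.19936.
Difference = -0.1694.

-0.1694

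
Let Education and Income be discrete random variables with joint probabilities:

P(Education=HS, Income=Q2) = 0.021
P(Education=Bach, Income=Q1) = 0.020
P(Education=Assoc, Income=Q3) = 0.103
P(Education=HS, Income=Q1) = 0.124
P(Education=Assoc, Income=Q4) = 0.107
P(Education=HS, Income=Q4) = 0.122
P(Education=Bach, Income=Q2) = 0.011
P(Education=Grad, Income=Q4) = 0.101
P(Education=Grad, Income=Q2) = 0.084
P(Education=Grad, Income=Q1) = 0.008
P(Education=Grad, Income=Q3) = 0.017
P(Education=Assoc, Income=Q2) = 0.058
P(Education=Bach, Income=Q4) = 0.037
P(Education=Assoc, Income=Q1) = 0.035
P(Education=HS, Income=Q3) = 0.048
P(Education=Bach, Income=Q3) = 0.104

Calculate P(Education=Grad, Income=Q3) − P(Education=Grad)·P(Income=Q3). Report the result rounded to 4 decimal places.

P(Education=Grad) = 0.008 + 0.084 + 0.017 + 0.101 = 0.210.
P(Income=Q3) = 0.048 + 0.103 + 0.104 + 0.017 = 0.272.
P(Education=Grad, Income=Q3) − P(Education=Grad)P(Income=Q3) = 0.017 − 0.210×0.272 = -0.0401.

-0.0401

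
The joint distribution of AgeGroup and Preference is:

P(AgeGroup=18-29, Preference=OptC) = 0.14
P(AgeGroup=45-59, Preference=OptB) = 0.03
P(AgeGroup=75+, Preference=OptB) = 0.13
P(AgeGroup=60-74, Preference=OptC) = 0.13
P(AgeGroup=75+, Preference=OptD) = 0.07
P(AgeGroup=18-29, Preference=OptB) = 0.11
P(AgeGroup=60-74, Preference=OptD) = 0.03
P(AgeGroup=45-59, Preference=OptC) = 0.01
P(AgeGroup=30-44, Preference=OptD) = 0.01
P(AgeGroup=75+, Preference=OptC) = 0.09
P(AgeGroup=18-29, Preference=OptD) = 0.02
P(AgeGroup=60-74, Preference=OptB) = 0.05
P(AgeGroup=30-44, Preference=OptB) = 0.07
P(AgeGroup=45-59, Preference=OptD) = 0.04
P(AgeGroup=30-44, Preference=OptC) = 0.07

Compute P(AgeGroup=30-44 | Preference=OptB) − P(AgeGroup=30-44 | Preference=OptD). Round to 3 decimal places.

0.121

P(Preference=OptB) = 0.11 + 0.07 + 0.03 + 0.05 + 0.13 = 0.39; P(AgeGroup=30-44 | Preference=OptB) = 0.07/0.39 = 0.1795.
P(Preference=OptD) = 0.02 + 0.01 + 0.04 + 0.03 + 0.07 = 0.17; P(AgeGroup=30-44 | Preference=OptD) = 0.01/0.17 = 0.0588.
Difference = 0.121.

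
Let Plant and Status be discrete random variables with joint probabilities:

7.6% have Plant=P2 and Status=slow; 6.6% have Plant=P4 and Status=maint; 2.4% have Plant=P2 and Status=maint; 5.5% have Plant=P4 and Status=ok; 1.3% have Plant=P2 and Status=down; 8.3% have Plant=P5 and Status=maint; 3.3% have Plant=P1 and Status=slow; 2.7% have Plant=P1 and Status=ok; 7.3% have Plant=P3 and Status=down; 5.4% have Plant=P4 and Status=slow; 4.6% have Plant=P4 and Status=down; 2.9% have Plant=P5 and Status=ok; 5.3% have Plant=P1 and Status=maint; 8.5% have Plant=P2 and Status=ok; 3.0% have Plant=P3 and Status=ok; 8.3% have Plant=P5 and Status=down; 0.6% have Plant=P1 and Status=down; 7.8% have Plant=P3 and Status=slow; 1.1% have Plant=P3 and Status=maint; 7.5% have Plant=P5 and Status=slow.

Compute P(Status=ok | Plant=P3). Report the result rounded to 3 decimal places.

P(Plant=P3) = 0.030 + 0.078 + 0.073 + 0.011 = 0.192.
P(Status=ok | Plant=P3) = 0.030/0.192 = 0.156.

0.156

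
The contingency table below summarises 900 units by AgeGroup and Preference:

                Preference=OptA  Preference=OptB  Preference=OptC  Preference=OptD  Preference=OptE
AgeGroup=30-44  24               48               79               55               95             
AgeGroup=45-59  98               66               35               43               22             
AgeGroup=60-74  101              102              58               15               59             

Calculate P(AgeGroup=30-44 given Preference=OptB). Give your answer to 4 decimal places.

Total with Preference=OptB: 48 + 66 + 102 = 216.
P(AgeGroup=30-44 | Preference=OptB) = 48/216 = 0.2222.

0.2222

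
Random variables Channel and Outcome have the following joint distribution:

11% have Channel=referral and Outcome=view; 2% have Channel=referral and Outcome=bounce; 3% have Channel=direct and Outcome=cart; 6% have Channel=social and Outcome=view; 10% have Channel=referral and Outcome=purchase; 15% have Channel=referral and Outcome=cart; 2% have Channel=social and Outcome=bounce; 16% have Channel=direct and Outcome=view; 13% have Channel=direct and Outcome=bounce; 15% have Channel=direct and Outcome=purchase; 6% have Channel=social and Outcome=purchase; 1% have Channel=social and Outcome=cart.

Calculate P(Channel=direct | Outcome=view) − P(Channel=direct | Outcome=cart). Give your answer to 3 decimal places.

P(Outcome=view) = 0.06 + 0.16 + 0.11 = 0.33; P(Channel=direct | Outcome=view) = 0.16/0.33 = 0.4848.
P(Outcome=cart) = 0.01 + 0.03 + 0.15 = 0.19; P(Channel=direct | Outcome=cart) = 0.03/0.19 = 0.1579.
Difference = 0.327.

0.327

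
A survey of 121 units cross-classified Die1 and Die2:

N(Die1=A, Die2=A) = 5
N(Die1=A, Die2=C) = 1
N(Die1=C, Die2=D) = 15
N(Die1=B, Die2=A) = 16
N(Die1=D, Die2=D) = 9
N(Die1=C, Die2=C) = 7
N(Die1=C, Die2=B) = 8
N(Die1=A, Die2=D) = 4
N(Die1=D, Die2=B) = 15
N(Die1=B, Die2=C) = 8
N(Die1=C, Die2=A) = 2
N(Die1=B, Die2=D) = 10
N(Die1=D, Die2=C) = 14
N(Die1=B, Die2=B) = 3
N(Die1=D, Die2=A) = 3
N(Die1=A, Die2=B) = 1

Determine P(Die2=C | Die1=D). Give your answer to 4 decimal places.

0.3415

Total with Die1=D: 3 + 15 + 14 + 9 = 41.
P(Die2=C | Die1=D) = 14/41 = 0.3415.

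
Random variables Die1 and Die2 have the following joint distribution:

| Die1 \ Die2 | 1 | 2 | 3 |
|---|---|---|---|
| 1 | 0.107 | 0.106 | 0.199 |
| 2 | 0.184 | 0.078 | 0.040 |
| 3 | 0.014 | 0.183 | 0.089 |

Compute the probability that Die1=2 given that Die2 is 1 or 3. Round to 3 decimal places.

0.354

P(Die2=1) = 0.107 + 0.184 + 0.014 = 0.305.
P(Die2=3) = 0.199 + 0.040 + 0.089 = 0.328.
P(Die2 ∈ {1, 3}) = 0.305 + 0.328 = 0.633; P(Die1=2, Die2 ∈ {1, 3}) = 0.184 + 0.040 = 0.224.
P(Die1=2 | Die2 ∈ {1, 3}) = 0.224/0.633 = 0.354.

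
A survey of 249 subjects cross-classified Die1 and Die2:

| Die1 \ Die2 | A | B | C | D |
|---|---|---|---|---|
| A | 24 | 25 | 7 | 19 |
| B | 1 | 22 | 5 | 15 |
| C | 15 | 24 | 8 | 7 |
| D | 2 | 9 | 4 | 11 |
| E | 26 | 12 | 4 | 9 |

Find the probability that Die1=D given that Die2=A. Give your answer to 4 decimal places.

0.0294

Total with Die2=A: 24 + 1 + 15 + 2 + 26 = 68.
P(Die1=D | Die2=A) = 2/68 = 0.0294.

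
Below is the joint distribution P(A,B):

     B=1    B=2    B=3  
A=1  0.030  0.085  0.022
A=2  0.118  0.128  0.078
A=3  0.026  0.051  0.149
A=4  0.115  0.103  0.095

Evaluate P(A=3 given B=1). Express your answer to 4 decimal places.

P(B=1) = 0.030 + 0.118 + 0.026 + 0.115 = 0.289.
P(A=3 | B=1) = 0.026/0.289 = 0.0900.

0.0900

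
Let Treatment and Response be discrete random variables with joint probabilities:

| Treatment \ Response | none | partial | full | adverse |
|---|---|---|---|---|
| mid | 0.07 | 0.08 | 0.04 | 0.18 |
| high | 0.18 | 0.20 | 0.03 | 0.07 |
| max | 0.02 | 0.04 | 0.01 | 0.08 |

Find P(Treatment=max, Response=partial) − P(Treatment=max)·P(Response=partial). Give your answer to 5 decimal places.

P(Treatment=max) = 0.02 + 0.04 + 0.01 + 0.08 = 0.15.
P(Response=partial) = 0.08 + 0.20 + 0.04 = 0.32.
P(Treatment=max, Response=partial) − P(Treatment=max)P(Response=partial) = 0.04 − 0.15×0.32 = -0.00800.

-0.00800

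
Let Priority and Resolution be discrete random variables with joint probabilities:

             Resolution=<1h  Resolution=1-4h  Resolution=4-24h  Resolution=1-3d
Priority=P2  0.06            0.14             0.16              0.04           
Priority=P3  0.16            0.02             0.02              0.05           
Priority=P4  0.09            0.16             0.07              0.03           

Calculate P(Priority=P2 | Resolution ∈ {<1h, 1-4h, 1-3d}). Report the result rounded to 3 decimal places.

P(Resolution=<1h) = 0.06 + 0.16 + 0.09 = 0.31.
P(Resolution=1-4h) = 0.14 + 0.02 + 0.16 = 0.32.
P(Resolution=1-3d) = 0.04 + 0.05 + 0.03 = 0.12.
P(Resolution ∈ {<1h, 1-4h, 1-3d}) = 0.31 + 0.32 + 0.12 = 0.75; P(Priority=P2, Resolution ∈ {<1h, 1-4h, 1-3d}) = 0.06 + 0.14 + 0.04 = 0.24.
P(Priority=P2 | Resolution ∈ {<1h, 1-4h, 1-3d}) = 0.24/0.75 = 0.320.

0.320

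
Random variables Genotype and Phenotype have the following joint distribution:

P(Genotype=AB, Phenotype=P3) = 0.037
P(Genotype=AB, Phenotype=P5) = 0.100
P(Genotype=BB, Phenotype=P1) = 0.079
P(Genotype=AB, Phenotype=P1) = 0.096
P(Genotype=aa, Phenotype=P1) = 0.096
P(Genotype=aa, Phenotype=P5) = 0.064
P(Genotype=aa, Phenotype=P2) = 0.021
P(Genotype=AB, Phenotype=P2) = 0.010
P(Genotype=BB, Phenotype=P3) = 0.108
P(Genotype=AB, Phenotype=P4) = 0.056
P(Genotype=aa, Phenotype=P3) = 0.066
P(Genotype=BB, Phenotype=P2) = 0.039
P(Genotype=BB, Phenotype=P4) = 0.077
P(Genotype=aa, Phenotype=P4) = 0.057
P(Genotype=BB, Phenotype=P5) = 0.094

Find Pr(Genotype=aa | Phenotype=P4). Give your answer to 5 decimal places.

P(Phenotype=P4) = 0.057 + 0.056 + 0.077 = 0.190.
P(Genotype=aa | Phenotype=P4) = 0.057/0.190 = 0.30000.

0.30000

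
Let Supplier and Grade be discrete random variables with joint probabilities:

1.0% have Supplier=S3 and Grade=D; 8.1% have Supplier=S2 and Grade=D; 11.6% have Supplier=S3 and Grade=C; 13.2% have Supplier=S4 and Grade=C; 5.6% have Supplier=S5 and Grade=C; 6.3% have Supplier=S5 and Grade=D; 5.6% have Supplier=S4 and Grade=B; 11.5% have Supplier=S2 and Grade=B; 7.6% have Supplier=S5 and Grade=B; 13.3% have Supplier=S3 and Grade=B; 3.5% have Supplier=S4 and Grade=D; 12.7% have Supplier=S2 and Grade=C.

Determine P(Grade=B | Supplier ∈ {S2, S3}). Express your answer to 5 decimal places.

0.42612

P(Supplier=S2) = 0.115 + 0.127 + 0.081 = 0.323.
P(Supplier=S3) = 0.133 + 0.116 + 0.010 = 0.259.
P(Supplier ∈ {S2, S3}) = 0.323 + 0.259 = 0.582; P(Grade=B, Supplier ∈ {S2, S3}) = 0.115 + 0.133 = 0.248.
P(Grade=B | Supplier ∈ {S2, S3}) = 0.248/0.582 = 0.42612.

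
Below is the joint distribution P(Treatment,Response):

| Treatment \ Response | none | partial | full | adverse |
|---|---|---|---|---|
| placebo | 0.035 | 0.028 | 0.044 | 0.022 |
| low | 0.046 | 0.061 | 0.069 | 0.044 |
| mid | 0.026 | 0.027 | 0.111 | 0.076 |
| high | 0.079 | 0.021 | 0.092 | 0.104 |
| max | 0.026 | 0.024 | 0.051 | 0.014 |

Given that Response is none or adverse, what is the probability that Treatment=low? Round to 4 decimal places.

0.1907

P(Response=none) = 0.035 + 0.046 + 0.026 + 0.079 + 0.026 = 0.212.
P(Response=adverse) = 0.022 + 0.044 + 0.076 + 0.104 + 0.014 = 0.260.
P(Response ∈ {none, adverse}) = 0.212 + 0.260 = 0.472; P(Treatment=low, Response ∈ {none, adverse}) = 0.046 + 0.044 = 0.090.
P(Treatment=low | Response ∈ {none, adverse}) = 0.090/0.472 = 0.1907.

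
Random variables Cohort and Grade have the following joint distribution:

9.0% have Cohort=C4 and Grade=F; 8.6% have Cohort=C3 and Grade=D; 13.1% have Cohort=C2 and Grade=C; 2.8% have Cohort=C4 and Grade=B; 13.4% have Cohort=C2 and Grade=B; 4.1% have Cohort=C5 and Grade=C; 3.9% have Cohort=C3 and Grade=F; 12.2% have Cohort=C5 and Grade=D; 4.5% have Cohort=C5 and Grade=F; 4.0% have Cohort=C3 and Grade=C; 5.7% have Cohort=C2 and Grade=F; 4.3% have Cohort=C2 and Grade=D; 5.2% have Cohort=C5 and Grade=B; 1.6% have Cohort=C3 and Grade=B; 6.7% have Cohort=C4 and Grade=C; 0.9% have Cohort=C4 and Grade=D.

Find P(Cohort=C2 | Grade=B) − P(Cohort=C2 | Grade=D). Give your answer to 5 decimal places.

0.41722

P(Grade=B) = 0.134 + 0.016 + 0.028 + 0.052 = 0.230; P(Cohort=C2 | Grade=B) = 0.134/0.230 = 0.582609.
P(Grade=D) = 0.043 + 0.086 + 0.009 + 0.122 = 0.260; P(Cohort=C2 | Grade=D) = 0.043/0.260 = 0.165385.
Difference = 0.41722.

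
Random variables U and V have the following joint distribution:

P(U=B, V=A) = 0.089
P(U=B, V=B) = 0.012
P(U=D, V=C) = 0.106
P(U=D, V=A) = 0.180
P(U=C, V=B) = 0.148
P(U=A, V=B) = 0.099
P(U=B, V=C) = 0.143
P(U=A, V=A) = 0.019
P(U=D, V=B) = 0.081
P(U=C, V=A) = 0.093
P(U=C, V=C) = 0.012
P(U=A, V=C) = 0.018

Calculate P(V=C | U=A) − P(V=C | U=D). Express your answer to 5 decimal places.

-0.15648

P(U=A) = 0.019 + 0.099 + 0.018 = 0.136; P(V=C | U=A) = 0.018/0.136 = 0.132353.
P(U=D) = 0.180 + 0.081 + 0.106 = 0.367; P(V=C | U=D) = 0.106/0.367 = 0.288828.
Difference = -0.15648.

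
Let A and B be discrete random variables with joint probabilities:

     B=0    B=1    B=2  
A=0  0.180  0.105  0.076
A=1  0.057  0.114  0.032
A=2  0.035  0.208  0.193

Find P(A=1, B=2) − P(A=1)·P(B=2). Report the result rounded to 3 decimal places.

P(A=1) = 0.057 + 0.114 + 0.032 = 0.203.
P(B=2) = 0.076 + 0.032 + 0.193 = 0.301.
P(A=1, B=2) − P(A=1)P(B=2) = 0.032 − 0.203×0.301 = -0.029.

-0.029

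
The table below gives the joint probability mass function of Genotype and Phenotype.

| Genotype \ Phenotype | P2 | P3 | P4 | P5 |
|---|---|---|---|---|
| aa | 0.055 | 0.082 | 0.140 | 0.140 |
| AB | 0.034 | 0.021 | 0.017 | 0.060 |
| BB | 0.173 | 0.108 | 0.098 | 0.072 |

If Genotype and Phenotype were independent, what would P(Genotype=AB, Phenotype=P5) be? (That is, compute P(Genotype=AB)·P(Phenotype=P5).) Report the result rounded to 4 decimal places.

0.0359

P(Genotype=AB) = 0.034 + 0.021 + 0.017 + 0.060 = 0.132.
P(Phenotype=P5) = 0.140 + 0.060 + 0.072 = 0.272.
Product: 0.132 × 0.272 = 0.0359.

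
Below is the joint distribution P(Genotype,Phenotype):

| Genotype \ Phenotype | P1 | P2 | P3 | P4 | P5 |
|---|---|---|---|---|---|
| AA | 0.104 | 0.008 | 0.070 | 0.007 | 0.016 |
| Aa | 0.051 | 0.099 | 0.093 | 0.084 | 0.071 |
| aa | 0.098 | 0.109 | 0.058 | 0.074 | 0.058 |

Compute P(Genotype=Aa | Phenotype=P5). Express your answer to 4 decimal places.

P(Phenotype=P5) = 0.016 + 0.071 + 0.058 = 0.145.
P(Genotype=Aa | Phenotype=P5) = 0.071/0.145 = 0.4897.

0.4897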